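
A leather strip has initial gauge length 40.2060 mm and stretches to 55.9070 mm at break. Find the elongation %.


Formula: Elongation = (Lf - L0) / L0 * 100
Substituting: Elongation = (55.9070 - 40.2060) / 40.2060 * 100
Result: 39.0514 %


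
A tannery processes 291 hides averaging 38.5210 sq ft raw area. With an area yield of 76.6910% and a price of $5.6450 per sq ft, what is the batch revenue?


Raw_total = N * avg_area = 291 * 38.5210 = 11209.6110 sq ft
Finished = Raw_total * yield / 100 = 11209.6110 * 76.6910 / 100 = 8596.7628 sq ft
Value = Finished * price = 8596.7628 * 5.6450 = 48528.7258 $


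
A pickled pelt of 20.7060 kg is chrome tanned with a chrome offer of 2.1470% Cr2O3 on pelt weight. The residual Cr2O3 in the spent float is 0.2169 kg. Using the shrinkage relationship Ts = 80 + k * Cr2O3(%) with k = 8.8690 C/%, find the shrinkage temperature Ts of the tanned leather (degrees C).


Offered = pelt * offer_pct / 100 = 20.7060 * 2.1470 / 100 = 0.4446 kg
Uptake = offered - residual = 0.4446 - 0.2169 = 0.2277 kg
Cr2O3% on pelt = uptake / pelt * 100 = 0.2277 / 20.7060 * 100 = 1.0995 %
Ts = 80 + k * Cr2O3% = 80 + 8.8690 * 1.0995 = 89.7513 C


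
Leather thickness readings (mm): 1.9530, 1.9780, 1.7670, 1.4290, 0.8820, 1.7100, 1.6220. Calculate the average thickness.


Formula: Average = sum / n
Substituting: Average = 11.3410 / 7
Result: 1.6201 mm


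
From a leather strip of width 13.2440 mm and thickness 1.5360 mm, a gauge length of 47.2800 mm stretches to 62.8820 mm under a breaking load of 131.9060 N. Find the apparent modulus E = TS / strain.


TS = F / (w * t) = 131.9060 / (13.2440 * 1.5360) = 6.4842 N/mm^2
strain = (Lf - L0) / L0 = (62.8820 - 47.2800) / 47.2800 = 0.3300
E = TS / strain = 6.4842 / 0.3300 = 19.6495 N/mm^2


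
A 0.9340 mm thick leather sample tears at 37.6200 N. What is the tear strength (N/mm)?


Formula: Tear strength = force / thickness
Substituting: Tear strength = 37.6200 / 0.9340
Result: 40.2784 N/mm


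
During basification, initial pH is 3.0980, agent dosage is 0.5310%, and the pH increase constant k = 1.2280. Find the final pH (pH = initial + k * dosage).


Formula: pH_final = pH_initial + k * base_pct
Substituting: pH_final = 3.0980 + 1.2280 * 0.5310
Result: 3.7501


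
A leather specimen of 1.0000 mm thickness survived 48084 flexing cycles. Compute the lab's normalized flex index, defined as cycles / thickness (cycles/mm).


Formula: Index = cycles / thickness
Substituting: Index = 48084 / 1.0000
Result: 48084.0000 cycles/mm


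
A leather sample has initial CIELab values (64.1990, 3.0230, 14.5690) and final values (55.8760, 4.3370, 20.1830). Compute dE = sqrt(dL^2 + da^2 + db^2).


dL = -8.3230, da = 1.3140, db = 5.6140
dE = sqrt((-8.3230)^2 + 1.3140^2 + 5.6140^2) = 10.1250


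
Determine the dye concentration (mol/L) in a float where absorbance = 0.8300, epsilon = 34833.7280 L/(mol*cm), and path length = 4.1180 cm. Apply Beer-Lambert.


Formula: c = A / (epsilon * l)
Substituting: c = 0.8300 / (34833.7280 * 4.1180)
Result: 5.7862e-06 mol/L


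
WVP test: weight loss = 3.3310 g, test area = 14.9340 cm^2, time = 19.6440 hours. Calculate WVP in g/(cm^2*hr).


Formula: WVP = loss / (area * time)
Substituting: WVP = 3.3310 / (14.9340 * 19.6440)
Result: 0.0113545 g/(cm^2*hr)


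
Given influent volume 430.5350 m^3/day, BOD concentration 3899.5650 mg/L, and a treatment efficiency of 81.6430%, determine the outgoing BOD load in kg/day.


Load_in = volume * conc / 1000 = 430.5350 * 3899.5650 / 1000 = 1678.8992 kg/day
Removed = Load_in * eff / 100 = 1678.8992 * 81.6430 / 100 = 1370.7037 kg/day
Load_out = Load_in - Removed = 1678.8992 - 1370.7037 = 308.1955 kg/day


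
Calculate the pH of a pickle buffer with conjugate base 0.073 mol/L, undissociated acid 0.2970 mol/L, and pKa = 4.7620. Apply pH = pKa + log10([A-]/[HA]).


ratio = [A-] / [HA] = 0.073 / 0.2970 = 0.2458
log10(ratio) = -0.6094
pH = pKa + log10(ratio) = 4.7620 - 0.6094 = 4.1526


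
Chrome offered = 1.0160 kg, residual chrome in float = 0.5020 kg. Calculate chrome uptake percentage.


Formula: Uptake = (offered - residual) / offered * 100
Substituting: Uptake = (1.0160 - 0.5020) / 1.0160 * 100
Result: 50.5906 %


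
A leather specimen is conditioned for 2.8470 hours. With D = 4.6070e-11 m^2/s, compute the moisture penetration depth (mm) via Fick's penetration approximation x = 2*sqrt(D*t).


t = 2.8470 hr * 3600 = 10249.2000 s
D * t = 4.6070e-11 * 10249.2000 = 4.7218e-07
x = 2 * sqrt(D*t) = 2 * sqrt(4.7218e-07) = 0.00137431 m = 1.3743 mm


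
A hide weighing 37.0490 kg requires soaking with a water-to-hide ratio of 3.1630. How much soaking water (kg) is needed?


Formula: Water = hide_weight * ratio
Substituting: Water = 37.0490 * 3.1630
Result: 117.1860 kg


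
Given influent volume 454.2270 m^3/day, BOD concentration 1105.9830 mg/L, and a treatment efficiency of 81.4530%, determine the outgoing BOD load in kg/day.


Load_in = volume * conc / 1000 = 454.2270 * 1105.9830 / 1000 = 502.3673 kg/day
Removed = Load_in * eff / 100 = 502.3673 * 81.4530 / 100 = 409.1933 kg/day
Load_out = Load_in - Removed = 502.3673 - 409.1933 = 93.1741 kg/day


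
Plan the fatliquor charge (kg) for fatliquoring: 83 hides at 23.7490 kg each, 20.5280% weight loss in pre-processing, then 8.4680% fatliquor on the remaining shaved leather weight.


Total_raw = N * avg_wt = 83 * 23.7490 = 1971.1670 kg
Substrate = Total_raw * (1 - loss/100) = 1971.1670 * (1 - 20.5280/100) = 1566.5258 kg
Fat = Substrate * pct / 100 = 1566.5258 * 8.4680 / 100 = 132.6534 kg


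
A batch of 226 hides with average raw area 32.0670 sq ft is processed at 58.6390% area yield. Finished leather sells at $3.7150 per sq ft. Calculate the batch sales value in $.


Raw_total = N * avg_area = 226 * 32.0670 = 7247.1420 sq ft
Finished = Raw_total * yield / 100 = 7247.1420 * 58.6390 / 100 = 4249.6516 sq ft
Value = Finished * price = 4249.6516 * 3.7150 = 15787.4557 $


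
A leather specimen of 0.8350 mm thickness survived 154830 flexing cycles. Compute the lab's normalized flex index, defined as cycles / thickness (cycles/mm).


Formula: Index = cycles / thickness
Substituting: Index = 154830 / 0.8350
Result: 185425.1497 cycles/mm


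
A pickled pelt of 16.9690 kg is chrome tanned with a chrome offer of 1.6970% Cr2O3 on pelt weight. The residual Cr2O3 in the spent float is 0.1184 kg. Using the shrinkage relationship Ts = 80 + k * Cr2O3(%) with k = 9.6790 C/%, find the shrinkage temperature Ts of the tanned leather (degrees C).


Offered = pelt * offer_pct / 100 = 16.9690 * 1.6970 / 100 = 0.2880 kg
Uptake = offered - residual = 0.2880 - 0.1184 = 0.1696 kg
Cr2O3% on pelt = uptake / pelt * 100 = 0.1696 / 16.9690 * 100 = 0.9993 %
Ts = 80 + k * Cr2O3% = 80 + 9.6790 * 0.9993 = 89.6718 C


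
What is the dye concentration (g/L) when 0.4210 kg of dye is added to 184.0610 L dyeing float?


Formula: Conc = dye_mass(kg) / volume(L) * 1000
Substituting: Conc = 0.4210 / 184.0610 * 1000
Result: 2.2873 g/L


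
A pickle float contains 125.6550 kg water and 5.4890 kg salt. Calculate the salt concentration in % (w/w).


Formula: Conc = salt / (water + salt) * 100
Substituting: Conc = 5.4890 / (125.6550 + 5.4890) * 100
Result: 4.1855 %


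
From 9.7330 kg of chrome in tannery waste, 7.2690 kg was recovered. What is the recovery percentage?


Formula: Recovery = recovered / input * 100
Substituting: Recovery = 7.2690 / 9.7330 * 100
Result: 74.6841 %


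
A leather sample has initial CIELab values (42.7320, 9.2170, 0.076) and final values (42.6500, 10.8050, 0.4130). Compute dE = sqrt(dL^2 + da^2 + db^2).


dL = -0.082, da = 1.5880, db = 0.3370
dE = sqrt((-0.082)^2 + 1.5880^2 + 0.3370^2) = 1.6254


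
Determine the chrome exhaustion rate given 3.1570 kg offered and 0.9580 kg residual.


Formula: Uptake = (offered - residual) / offered * 100
Substituting: Uptake = (3.1570 - 0.9580) / 3.1570 * 100
Result: 69.6547 %


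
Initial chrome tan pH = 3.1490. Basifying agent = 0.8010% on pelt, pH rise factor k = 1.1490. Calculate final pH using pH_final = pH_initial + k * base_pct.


Formula: pH_final = pH_initial + k * base_pct
Substituting: pH_final = 3.1490 + 1.1490 * 0.8010
Result: 4.0693


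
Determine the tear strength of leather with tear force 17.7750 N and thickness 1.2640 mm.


Formula: Tear strength = force / thickness
Substituting: Tear strength = 17.7750 / 1.2640
Result: 14.0625 N/mm


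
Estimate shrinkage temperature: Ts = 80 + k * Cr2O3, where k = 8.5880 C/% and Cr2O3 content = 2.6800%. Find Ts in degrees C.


Formula: Ts = 80 + k * Cr2O3
Substituting: Ts = 80 + 8.5880 * 2.6800
Result: 103.0158 C


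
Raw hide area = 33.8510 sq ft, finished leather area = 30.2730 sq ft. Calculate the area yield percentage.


Formula: Yield = finished / raw * 100
Substituting: Yield = 30.2730 / 33.8510 * 100
Result: 89.4301 %


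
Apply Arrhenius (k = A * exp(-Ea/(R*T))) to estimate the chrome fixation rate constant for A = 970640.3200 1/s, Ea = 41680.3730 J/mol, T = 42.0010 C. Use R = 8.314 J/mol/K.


T_K = T_C + 273.15 = 42.0010 + 273.15 = 315.1510 K
exponent = -Ea / (R * T_K) = -41680.3730 / (8.314 * 315.1510) = -15.9075
k = A * exp(exponent) = 970640.3200 * exp(-15.9075) = 0.1198 1/s


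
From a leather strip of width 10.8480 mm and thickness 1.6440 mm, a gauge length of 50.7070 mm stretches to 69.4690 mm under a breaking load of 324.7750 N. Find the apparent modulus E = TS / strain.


TS = F / (w * t) = 324.7750 / (10.8480 * 1.6440) = 18.2109 N/mm^2
strain = (Lf - L0) / L0 = (69.4690 - 50.7070) / 50.7070 = 0.3700
E = TS / strain = 18.2109 / 0.3700 = 49.2175 N/mm^2


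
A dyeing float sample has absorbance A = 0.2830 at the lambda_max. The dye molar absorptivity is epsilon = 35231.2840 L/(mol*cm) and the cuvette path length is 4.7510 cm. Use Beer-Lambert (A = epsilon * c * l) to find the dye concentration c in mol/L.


Formula: c = A / (epsilon * l)
Substituting: c = 0.2830 / (35231.2840 * 4.7510)
Result: 1.6907e-06 mol/L


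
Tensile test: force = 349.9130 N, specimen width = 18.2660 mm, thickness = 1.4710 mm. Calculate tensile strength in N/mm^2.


Formula: TS = force / (width * thickness)
Substituting: TS = 349.9130 / (18.2660 * 1.4710)
Result: 13.0228 N/mm^2


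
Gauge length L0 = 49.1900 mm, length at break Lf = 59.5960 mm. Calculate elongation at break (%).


Formula: Elongation = (Lf - L0) / L0 * 100
Substituting: Elongation = (59.5960 - 49.1900) / 49.1900 * 100
Result: 21.1547 %


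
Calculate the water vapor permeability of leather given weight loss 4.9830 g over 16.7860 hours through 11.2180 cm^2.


Formula: WVP = loss / (area * time)
Substituting: WVP = 4.9830 / (11.2180 * 16.7860)
Result: 0.0264623 g/(cm^2*hr)


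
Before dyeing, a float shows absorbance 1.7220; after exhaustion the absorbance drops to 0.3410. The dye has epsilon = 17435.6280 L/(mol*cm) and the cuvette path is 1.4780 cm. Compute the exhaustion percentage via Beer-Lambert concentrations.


c_initial = A_i / (epsilon * l) = 1.7220 / (17435.6280 * 1.4780) = 6.6822e-05 mol/L
c_final = A_f / (epsilon * l) = 0.3410 / (17435.6280 * 1.4780) = 1.3233e-05 mol/L
Exhaustion = (c_initial - c_final) / c_initial * 100 = (6.6822e-05 - 1.3233e-05) / 6.6822e-05 * 100 = 80.1974 %


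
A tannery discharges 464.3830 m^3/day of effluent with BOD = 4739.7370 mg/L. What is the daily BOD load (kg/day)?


Formula: BOD_load = volume * conc / 1000
Substituting: BOD_load = 464.3830 * 4739.7370 / 1000
Result: 2201.0533 kg/day


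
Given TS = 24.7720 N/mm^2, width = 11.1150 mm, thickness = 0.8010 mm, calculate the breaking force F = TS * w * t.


Formula: F = TS * w * t
Substituting: F = 24.7720 * 11.1150 * 0.8010
Result: 220.5480 N


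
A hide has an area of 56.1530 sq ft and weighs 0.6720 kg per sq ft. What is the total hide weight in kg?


Formula: Weight = area * weight_per_sqft
Substituting: Weight = 56.1530 * 0.6720
Result: 37.7348 kg


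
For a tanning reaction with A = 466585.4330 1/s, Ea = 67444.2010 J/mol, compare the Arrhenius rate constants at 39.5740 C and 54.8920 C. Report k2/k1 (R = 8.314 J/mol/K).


T1 = 39.5740 + 273.15 = 312.7240 K; T2 = 54.8920 + 273.15 = 328.0420 K
k1 = A * exp(-Ea/(R*T1)) = 466585.4330 * exp(-67444.2010/(8.314*312.7240)) = 2.5307e-06 1/s
k2 = A * exp(-Ea/(R*T2)) = 466585.4330 * exp(-67444.2010/(8.314*328.0420)) = 8.4976e-06 1/s
k2/k1 = 8.4976e-06 / 2.5307e-06 = 3.3578


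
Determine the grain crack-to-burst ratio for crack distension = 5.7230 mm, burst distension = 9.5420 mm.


Formula: Ratio = crack / burst
Substituting: Ratio = 5.7230 / 9.5420
Result: 0.5998


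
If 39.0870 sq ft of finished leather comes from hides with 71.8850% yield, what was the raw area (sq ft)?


Formula: raw = finished * 100 / yield
Substituting: raw = 39.0870 * 100 / 71.8850
Result: 54.3743 sq ft


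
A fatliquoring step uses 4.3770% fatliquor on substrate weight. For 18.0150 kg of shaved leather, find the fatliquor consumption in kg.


Formula: Fat = substrate * pct / 100
Substituting: Fat = 18.0150 * 4.3770 / 100
Result: 0.7885 kg


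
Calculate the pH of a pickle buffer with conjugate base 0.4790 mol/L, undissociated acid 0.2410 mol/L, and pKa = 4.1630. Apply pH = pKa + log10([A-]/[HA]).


ratio = [A-] / [HA] = 0.4790 / 0.2410 = 1.9876
log10(ratio) = 0.2983
pH = pKa + log10(ratio) = 4.1630 + 0.2983 = 4.4613


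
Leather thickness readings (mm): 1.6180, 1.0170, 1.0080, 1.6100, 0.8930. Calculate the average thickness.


Formula: Average = sum / n
Substituting: Average = 6.1460 / 5
Result: 1.2292 mm


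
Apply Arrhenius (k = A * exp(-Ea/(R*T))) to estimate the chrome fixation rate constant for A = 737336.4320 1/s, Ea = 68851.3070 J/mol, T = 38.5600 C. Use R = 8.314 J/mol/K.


T_K = T_C + 273.15 = 38.5600 + 273.15 = 311.7100 K
exponent = -Ea / (R * T_K) = -68851.3070 / (8.314 * 311.7100) = -26.5675
k = A * exp(exponent) = 737336.4320 * exp(-26.5675) = 2.1356e-06 1/s


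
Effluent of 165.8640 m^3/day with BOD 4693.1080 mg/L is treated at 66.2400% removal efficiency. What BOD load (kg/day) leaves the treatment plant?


Load_in = volume * conc / 1000 = 165.8640 * 4693.1080 / 1000 = 778.4177 kg/day
Removed = Load_in * eff / 100 = 778.4177 * 66.2400 / 100 = 515.6239 kg/day
Load_out = Load_in - Removed = 778.4177 - 515.6239 = 262.7938 kg/day


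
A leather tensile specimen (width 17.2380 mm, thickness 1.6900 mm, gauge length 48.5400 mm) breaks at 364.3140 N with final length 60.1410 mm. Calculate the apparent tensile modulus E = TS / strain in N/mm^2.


TS = F / (w * t) = 364.3140 / (17.2380 * 1.6900) = 12.5055 N/mm^2
strain = (Lf - L0) / L0 = (60.1410 - 48.5400) / 48.5400 = 0.2390
E = TS / strain = 12.5055 / 0.2390 = 52.3247 N/mm^2


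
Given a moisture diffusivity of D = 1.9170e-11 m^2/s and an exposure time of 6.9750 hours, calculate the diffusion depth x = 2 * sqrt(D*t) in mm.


t = 6.9750 hr * 3600 = 25110.0000 s
D * t = 1.9170e-11 * 25110.0000 = 4.8136e-07
x = 2 * sqrt(D*t) = 2 * sqrt(4.8136e-07) = 0.0013876 m = 1.3876 mm


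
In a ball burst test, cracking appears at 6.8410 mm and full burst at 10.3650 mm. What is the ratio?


Formula: Ratio = crack / burst
Substituting: Ratio = 6.8410 / 10.3650
Result: 0.6600


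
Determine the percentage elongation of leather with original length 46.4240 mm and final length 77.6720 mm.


Formula: Elongation = (Lf - L0) / L0 * 100
Substituting: Elongation = (77.6720 - 46.4240) / 46.4240 * 100
Result: 67.3100 %


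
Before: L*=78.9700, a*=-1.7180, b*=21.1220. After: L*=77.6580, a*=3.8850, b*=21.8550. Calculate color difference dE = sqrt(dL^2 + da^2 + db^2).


dL = -1.3120, da = 5.6030, db = 0.7330
dE = sqrt((-1.3120)^2 + 5.6030^2 + 0.7330^2) = 5.8011


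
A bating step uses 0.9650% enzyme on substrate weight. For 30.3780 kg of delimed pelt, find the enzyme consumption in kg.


Formula: Enzyme = substrate * pct / 100
Substituting: Enzyme = 30.3780 * 0.9650 / 100
Result: 0.2931 kg


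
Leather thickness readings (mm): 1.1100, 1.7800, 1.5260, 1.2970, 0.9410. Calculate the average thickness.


Formula: Average = sum / n
Substituting: Average = 6.6540 / 5
Result: 1.3308 mm


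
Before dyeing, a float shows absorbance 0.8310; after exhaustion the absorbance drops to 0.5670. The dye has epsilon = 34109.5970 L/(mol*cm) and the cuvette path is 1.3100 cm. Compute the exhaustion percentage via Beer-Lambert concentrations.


c_initial = A_i / (epsilon * l) = 0.8310 / (34109.5970 * 1.3100) = 1.8597e-05 mol/L
c_final = A_f / (epsilon * l) = 0.5670 / (34109.5970 * 1.3100) = 1.2689e-05 mol/L
Exhaustion = (c_initial - c_final) / c_initial * 100 = (1.8597e-05 - 1.2689e-05) / 1.8597e-05 * 100 = 31.7690 %


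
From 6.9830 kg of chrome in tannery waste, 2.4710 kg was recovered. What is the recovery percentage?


Formula: Recovery = recovered / input * 100
Substituting: Recovery = 2.4710 / 6.9830 * 100
Result: 35.3859 %


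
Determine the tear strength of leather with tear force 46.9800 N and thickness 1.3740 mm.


Formula: Tear strength = force / thickness
Substituting: Tear strength = 46.9800 / 1.3740
Result: 34.1921 N/mm


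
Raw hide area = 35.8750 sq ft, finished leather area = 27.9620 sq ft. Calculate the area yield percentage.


Formula: Yield = finished / raw * 100
Substituting: Yield = 27.9620 / 35.8750 * 100
Result: 77.9429 %


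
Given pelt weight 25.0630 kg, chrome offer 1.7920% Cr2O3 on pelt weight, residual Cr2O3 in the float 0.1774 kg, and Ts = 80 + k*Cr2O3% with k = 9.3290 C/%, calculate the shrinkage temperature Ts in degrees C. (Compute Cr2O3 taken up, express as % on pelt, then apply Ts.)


Offered = pelt * offer_pct / 100 = 25.0630 * 1.7920 / 100 = 0.4491 kg
Uptake = offered - residual = 0.4491 - 0.1774 = 0.2717 kg
Cr2O3% on pelt = uptake / pelt * 100 = 0.2717 / 25.0630 * 100 = 1.0842 %
Ts = 80 + k * Cr2O3% = 80 + 9.3290 * 1.0842 = 90.1143 C


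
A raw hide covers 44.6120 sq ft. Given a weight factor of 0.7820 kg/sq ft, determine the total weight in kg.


Formula: Weight = area * weight_per_sqft
Substituting: Weight = 44.6120 * 0.7820
Result: 34.8866 kg


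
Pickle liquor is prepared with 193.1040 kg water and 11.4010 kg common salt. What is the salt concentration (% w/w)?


Formula: Conc = salt / (water + salt) * 100
Substituting: Conc = 11.4010 / (193.1040 + 11.4010) * 100
Result: 5.5749 %


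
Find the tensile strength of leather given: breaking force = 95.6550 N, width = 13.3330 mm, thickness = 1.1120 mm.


Formula: TS = force / (width * thickness)
Substituting: TS = 95.6550 / (13.3330 * 1.1120)
Result: 6.4517 N/mm^2


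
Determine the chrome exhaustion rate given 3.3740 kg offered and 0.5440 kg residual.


Formula: Uptake = (offered - residual) / offered * 100
Substituting: Uptake = (3.3740 - 0.5440) / 3.3740 * 100
Result: 83.8767 %


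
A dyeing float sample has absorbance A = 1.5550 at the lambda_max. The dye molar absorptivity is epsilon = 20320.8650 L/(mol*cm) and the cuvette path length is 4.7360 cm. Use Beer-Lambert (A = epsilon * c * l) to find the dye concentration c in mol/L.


Formula: c = A / (epsilon * l)
Substituting: c = 1.5550 / (20320.8650 * 4.7360)
Result: 1.6158e-05 mol/L


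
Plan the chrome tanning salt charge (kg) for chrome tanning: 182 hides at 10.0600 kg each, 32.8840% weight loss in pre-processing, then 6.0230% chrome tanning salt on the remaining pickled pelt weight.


Total_raw = N * avg_wt = 182 * 10.0600 = 1830.9200 kg
Substrate = Total_raw * (1 - loss/100) = 1830.9200 * (1 - 32.8840/100) = 1228.8403 kg
Chrome = Substrate * pct / 100 = 1228.8403 * 6.0230 / 100 = 74.0130 kg


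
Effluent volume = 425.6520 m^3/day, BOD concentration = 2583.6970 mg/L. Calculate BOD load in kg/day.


Formula: BOD_load = volume * conc / 1000
Substituting: BOD_load = 425.6520 * 2583.6970 / 1000
Result: 1099.7558 kg/day


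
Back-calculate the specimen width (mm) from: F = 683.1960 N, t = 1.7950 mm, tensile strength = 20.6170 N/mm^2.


Formula: w = F / (TS * t)
Substituting: w = 683.1960 / (20.6170 * 1.7950)
Result: 18.4610 mm


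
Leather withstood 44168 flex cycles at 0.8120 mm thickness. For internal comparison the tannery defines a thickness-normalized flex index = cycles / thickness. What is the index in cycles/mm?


Formula: Index = cycles / thickness
Substituting: Index = 44168 / 0.8120
Result: 54394.0887 cycles/mm


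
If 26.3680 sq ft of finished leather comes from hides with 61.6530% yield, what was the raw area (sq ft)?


Formula: raw = finished * 100 / yield
Substituting: raw = 26.3680 * 100 / 61.6530
Result: 42.7684 sq ft


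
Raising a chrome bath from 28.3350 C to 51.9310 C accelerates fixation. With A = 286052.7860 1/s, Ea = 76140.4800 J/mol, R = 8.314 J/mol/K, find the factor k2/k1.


T1 = 28.3350 + 273.15 = 301.4850 K; T2 = 51.9310 + 273.15 = 325.0810 K
k1 = A * exp(-Ea/(R*T1)) = 286052.7860 * exp(-76140.4800/(8.314*301.4850)) = 1.8367e-08 1/s
k2 = A * exp(-Ea/(R*T2)) = 286052.7860 * exp(-76140.4800/(8.314*325.0810)) = 1.6657e-07 1/s
k2/k1 = 1.6657e-07 / 1.8367e-08 = 9.0692


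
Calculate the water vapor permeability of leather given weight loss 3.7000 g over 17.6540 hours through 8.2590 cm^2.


Formula: WVP = loss / (area * time)
Substituting: WVP = 3.7000 / (8.2590 * 17.6540)
Result: 0.0253765 g/(cm^2*hr)


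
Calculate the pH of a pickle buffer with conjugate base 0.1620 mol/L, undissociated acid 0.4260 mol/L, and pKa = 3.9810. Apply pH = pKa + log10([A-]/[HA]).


ratio = [A-] / [HA] = 0.1620 / 0.4260 = 0.3803
log10(ratio) = -0.4199
pH = pKa + log10(ratio) = 3.9810 - 0.4199 = 3.5611


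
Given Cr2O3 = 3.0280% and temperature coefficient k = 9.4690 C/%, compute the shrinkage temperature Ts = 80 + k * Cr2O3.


Formula: Ts = 80 + k * Cr2O3
Substituting: Ts = 80 + 9.4690 * 3.0280
Result: 108.6721 C


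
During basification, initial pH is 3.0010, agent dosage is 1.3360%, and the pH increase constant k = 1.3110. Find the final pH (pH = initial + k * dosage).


Formula: pH_final = pH_initial + k * base_pct
Substituting: pH_final = 3.0010 + 1.3110 * 1.3360
Result: 4.7525


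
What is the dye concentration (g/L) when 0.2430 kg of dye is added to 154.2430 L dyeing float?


Formula: Conc = dye_mass(kg) / volume(L) * 1000
Substituting: Conc = 0.2430 / 154.2430 * 1000
Result: 1.5754 g/L


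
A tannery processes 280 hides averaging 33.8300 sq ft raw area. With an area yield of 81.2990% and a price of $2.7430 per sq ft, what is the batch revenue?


Raw_total = N * avg_area = 280 * 33.8300 = 9472.4000 sq ft
Finished = Raw_total * yield / 100 = 9472.4000 * 81.2990 / 100 = 7700.9665 sq ft
Value = Finished * price = 7700.9665 * 2.7430 = 21123.7510 $


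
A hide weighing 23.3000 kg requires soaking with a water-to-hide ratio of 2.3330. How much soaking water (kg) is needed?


Formula: Water = hide_weight * ratio
Substituting: Water = 23.3000 * 2.3330
Result: 54.3589 kg


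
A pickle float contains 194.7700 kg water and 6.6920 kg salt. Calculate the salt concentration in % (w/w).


Formula: Conc = salt / (water + salt) * 100
Substituting: Conc = 6.6920 / (194.7700 + 6.6920) * 100
Result: 3.3217 %


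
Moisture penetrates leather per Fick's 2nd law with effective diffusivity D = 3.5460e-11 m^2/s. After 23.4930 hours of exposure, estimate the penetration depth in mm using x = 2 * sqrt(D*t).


t = 23.4930 hr * 3600 = 84574.8000 s
D * t = 3.5460e-11 * 84574.8000 = 2.9990e-06
x = 2 * sqrt(D*t) = 2 * sqrt(2.9990e-06) = 0.00346354 m = 3.4635 mm


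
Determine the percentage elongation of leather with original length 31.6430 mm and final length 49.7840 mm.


Formula: Elongation = (Lf - L0) / L0 * 100
Substituting: Elongation = (49.7840 - 31.6430) / 31.6430 * 100
Result: 57.3302 %


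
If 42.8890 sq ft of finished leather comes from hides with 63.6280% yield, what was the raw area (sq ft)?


Formula: raw = finished * 100 / yield
Substituting: raw = 42.8890 * 100 / 63.6280
Result: 67.4059 sq ft


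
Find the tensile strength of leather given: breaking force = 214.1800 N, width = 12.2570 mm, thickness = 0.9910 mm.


Formula: TS = force / (width * thickness)
Substituting: TS = 214.1800 / (12.2570 * 0.9910)
Result: 17.6328 N/mm^2


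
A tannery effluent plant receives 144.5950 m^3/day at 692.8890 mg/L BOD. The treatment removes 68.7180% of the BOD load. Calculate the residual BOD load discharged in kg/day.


Load_in = volume * conc / 1000 = 144.5950 * 692.8890 / 1000 = 100.1883 kg/day
Removed = Load_in * eff / 100 = 100.1883 * 68.7180 / 100 = 68.8474 kg/day
Load_out = Load_in - Removed = 100.1883 - 68.8474 = 31.3409 kg/day


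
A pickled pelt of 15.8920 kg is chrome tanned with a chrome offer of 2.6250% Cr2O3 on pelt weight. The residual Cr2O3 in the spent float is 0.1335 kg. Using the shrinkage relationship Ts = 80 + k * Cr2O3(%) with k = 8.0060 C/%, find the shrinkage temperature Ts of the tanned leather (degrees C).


Offered = pelt * offer_pct / 100 = 15.8920 * 2.6250 / 100 = 0.4172 kg
Uptake = offered - residual = 0.4172 - 0.1335 = 0.2837 kg
Cr2O3% on pelt = uptake / pelt * 100 = 0.2837 / 15.8920 * 100 = 1.7850 %
Ts = 80 + k * Cr2O3% = 80 + 8.0060 * 1.7850 = 94.2903 C


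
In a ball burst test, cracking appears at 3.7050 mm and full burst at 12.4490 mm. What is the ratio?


Formula: Ratio = crack / burst
Substituting: Ratio = 3.7050 / 12.4490
Result: 0.2976


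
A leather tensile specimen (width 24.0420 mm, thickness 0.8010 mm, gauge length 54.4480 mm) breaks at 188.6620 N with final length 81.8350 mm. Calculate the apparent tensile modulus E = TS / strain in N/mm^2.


TS = F / (w * t) = 188.6620 / (24.0420 * 0.8010) = 9.7967 N/mm^2
strain = (Lf - L0) / L0 = (81.8350 - 54.4480) / 54.4480 = 0.5030
E = TS / strain = 9.7967 / 0.5030 = 19.4769 N/mm^2


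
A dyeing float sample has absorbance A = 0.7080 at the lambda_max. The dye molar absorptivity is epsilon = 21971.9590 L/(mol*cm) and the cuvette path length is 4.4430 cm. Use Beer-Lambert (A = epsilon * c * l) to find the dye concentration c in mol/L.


Formula: c = A / (epsilon * l)
Substituting: c = 0.7080 / (21971.9590 * 4.4430)
Result: 7.2525e-06 mol/L


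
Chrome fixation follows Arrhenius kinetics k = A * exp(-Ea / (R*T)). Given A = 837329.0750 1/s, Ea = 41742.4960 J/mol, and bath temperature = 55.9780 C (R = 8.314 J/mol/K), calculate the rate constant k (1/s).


T_K = T_C + 273.15 = 55.9780 + 273.15 = 329.1280 K
exponent = -Ea / (R * T_K) = -41742.4960 / (8.314 * 329.1280) = -15.2547
k = A * exp(exponent) = 837329.0750 * exp(-15.2547) = 0.1985 1/s


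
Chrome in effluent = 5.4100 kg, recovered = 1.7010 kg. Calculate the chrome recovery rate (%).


Formula: Recovery = recovered / input * 100
Substituting: Recovery = 1.7010 / 5.4100 * 100
Result: 31.4418 %


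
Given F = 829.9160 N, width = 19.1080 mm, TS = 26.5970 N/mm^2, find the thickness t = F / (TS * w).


Formula: t = F / (TS * w)
Substituting: t = 829.9160 / (26.5970 * 19.1080)
Result: 1.6330 mm


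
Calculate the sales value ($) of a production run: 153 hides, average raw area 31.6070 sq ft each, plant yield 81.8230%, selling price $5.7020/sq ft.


Raw_total = N * avg_area = 153 * 31.6070 = 4835.8710 sq ft
Finished = Raw_total * yield / 100 = 4835.8710 * 81.8230 / 100 = 3956.8547 sq ft
Value = Finished * price = 3956.8547 * 5.7020 = 22561.9857 $


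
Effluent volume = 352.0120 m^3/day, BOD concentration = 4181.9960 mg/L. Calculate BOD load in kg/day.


Formula: BOD_load = volume * conc / 1000
Substituting: BOD_load = 352.0120 * 4181.9960 / 1000
Result: 1472.1128 kg/day


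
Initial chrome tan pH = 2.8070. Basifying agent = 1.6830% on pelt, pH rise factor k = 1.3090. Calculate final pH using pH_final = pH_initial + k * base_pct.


Formula: pH_final = pH_initial + k * base_pct
Substituting: pH_final = 2.8070 + 1.3090 * 1.6830
Result: 5.0100


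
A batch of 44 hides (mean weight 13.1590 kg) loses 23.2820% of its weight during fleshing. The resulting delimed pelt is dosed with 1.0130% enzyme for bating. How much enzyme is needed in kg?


Total_raw = N * avg_wt = 44 * 13.1590 = 578.9960 kg
Substrate = Total_raw * (1 - loss/100) = 578.9960 * (1 - 23.2820/100) = 444.1942 kg
Enzyme = Substrate * pct / 100 = 444.1942 * 1.0130 / 100 = 4.4997 kg


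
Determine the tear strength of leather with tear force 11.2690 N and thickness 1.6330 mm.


Formula: Tear strength = force / thickness
Substituting: Tear strength = 11.2690 / 1.6330
Result: 6.9008 N/mm


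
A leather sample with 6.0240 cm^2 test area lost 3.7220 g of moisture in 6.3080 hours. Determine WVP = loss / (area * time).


Formula: WVP = loss / (area * time)
Substituting: WVP = 3.7220 / (6.0240 * 6.3080)
Result: 0.0979489 g/(cm^2*hr)


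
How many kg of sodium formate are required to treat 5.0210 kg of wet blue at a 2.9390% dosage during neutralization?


Formula: Neutralizer = substrate * pct / 100
Substituting: Neutralizer = 5.0210 * 2.9390 / 100
Result: 0.1476 kg


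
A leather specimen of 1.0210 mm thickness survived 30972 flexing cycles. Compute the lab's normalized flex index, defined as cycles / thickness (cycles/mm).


Formula: Index = cycles / thickness
Substituting: Index = 30972 / 1.0210
Result: 30334.9657 cycles/mm


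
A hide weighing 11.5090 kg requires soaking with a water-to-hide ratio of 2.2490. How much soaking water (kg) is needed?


Formula: Water = hide_weight * ratio
Substituting: Water = 11.5090 * 2.2490
Result: 25.8837 kg


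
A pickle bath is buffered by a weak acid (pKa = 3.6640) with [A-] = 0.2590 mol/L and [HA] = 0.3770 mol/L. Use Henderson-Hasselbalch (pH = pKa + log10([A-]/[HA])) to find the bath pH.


ratio = [A-] / [HA] = 0.2590 / 0.3770 = 0.6870
log10(ratio) = -0.1630
pH = pKa + log10(ratio) = 3.6640 - 0.1630 = 3.5010


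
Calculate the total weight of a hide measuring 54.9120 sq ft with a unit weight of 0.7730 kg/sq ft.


Formula: Weight = area * weight_per_sqft
Substituting: Weight = 54.9120 * 0.7730
Result: 42.4470 kg


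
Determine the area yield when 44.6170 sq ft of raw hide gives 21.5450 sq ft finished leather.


Formula: Yield = finished / raw * 100
Substituting: Yield = 21.5450 / 44.6170 * 100
Result: 48.2888 %


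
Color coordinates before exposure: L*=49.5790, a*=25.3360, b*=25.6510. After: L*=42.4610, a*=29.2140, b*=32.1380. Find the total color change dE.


dL = -7.1180, da = 3.8780, db = 6.4870
dE = sqrt((-7.1180)^2 + 3.8780^2 + 6.4870^2) = 10.3820


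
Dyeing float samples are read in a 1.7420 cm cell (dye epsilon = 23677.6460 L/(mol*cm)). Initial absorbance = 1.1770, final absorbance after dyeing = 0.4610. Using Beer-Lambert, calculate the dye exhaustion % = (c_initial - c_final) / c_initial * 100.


c_initial = A_i / (epsilon * l) = 1.1770 / (23677.6460 * 1.7420) = 2.8536e-05 mol/L
c_final = A_f / (epsilon * l) = 0.4610 / (23677.6460 * 1.7420) = 1.1177e-05 mol/L
Exhaustion = (c_initial - c_final) / c_initial * 100 = (2.8536e-05 - 1.1177e-05) / 2.8536e-05 * 100 = 60.8326 %


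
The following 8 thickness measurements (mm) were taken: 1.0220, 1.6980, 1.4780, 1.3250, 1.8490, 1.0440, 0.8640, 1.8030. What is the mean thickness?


Formula: Average = sum / n
Substituting: Average = 11.0830 / 8
Result: 1.3854 mm


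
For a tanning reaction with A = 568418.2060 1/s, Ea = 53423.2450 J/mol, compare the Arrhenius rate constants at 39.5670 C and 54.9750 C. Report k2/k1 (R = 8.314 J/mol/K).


T1 = 39.5670 + 273.15 = 312.7170 K; T2 = 54.9750 + 273.15 = 328.1250 K
k1 = A * exp(-Ea/(R*T1)) = 568418.2060 * exp(-53423.2450/(8.314*312.7170)) = 6.7733e-04 1/s
k2 = A * exp(-Ea/(R*T2)) = 568418.2060 * exp(-53423.2450/(8.314*328.1250)) = 0.00177765 1/s
k2/k1 = 0.00177765 / 6.7733e-04 = 2.6245


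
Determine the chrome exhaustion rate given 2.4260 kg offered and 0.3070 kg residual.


Formula: Uptake = (offered - residual) / offered * 100
Substituting: Uptake = (2.4260 - 0.3070) / 2.4260 * 100
Result: 87.3454 %


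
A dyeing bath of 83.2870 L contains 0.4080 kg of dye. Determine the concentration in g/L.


Formula: Conc = dye_mass(kg) / volume(L) * 1000
Substituting: Conc = 0.4080 / 83.2870 * 1000
Result: 4.8987 g/L


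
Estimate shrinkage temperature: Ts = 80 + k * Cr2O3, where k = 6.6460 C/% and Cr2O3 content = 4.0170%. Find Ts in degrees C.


Formula: Ts = 80 + k * Cr2O3
Substituting: Ts = 80 + 6.6460 * 4.0170
Result: 106.6970 C


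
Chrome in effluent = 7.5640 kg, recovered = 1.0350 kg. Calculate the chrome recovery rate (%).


Formula: Recovery = recovered / input * 100
Substituting: Recovery = 1.0350 / 7.5640 * 100
Result: 13.6832 %


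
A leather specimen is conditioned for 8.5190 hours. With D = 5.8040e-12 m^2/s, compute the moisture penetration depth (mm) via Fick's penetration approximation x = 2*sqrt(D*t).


t = 8.5190 hr * 3600 = 30668.4000 s
D * t = 5.8040e-12 * 30668.4000 = 1.7800e-07
x = 2 * sqrt(D*t) = 2 * sqrt(1.7800e-07) = 8.4380e-04 m = 0.8438 mm


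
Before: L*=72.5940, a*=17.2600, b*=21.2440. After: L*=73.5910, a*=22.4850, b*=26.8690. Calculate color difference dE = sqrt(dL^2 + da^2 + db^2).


dL = 0.9970, da = 5.2250, db = 5.6250
dE = sqrt(0.9970^2 + 5.2250^2 + 5.6250^2) = 7.7418


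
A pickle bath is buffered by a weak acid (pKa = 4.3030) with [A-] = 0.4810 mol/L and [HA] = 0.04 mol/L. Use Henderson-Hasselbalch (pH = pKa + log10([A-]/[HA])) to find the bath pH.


ratio = [A-] / [HA] = 0.4810 / 0.04 = 12.0250
log10(ratio) = 1.0801
pH = pKa + log10(ratio) = 4.3030 + 1.0801 = 5.3831


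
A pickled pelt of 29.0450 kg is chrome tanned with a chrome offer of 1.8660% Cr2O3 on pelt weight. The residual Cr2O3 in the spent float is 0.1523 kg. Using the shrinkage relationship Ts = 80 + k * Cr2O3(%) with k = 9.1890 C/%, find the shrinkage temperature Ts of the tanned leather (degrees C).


Offered = pelt * offer_pct / 100 = 29.0450 * 1.8660 / 100 = 0.5420 kg
Uptake = offered - residual = 0.5420 - 0.1523 = 0.3897 kg
Cr2O3% on pelt = uptake / pelt * 100 = 0.3897 / 29.0450 * 100 = 1.3416 %
Ts = 80 + k * Cr2O3% = 80 + 9.1890 * 1.3416 = 92.3283 C


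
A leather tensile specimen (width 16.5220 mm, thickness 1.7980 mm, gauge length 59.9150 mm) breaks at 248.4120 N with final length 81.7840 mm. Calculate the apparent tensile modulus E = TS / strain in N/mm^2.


TS = F / (w * t) = 248.4120 / (16.5220 * 1.7980) = 8.3622 N/mm^2
strain = (Lf - L0) / L0 = (81.7840 - 59.9150) / 59.9150 = 0.3650
E = TS / strain = 8.3622 / 0.3650 = 22.9101 N/mm^2


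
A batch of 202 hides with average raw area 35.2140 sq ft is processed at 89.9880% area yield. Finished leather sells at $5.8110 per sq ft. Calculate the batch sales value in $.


Raw_total = N * avg_area = 202 * 35.2140 = 7113.2280 sq ft
Finished = Raw_total * yield / 100 = 7113.2280 * 89.9880 / 100 = 6401.0516 sq ft
Value = Finished * price = 6401.0516 * 5.8110 = 37196.5109 $


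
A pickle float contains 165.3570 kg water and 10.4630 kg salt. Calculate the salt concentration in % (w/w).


Formula: Conc = salt / (water + salt) * 100
Substituting: Conc = 10.4630 / (165.3570 + 10.4630) * 100
Result: 5.9510 %


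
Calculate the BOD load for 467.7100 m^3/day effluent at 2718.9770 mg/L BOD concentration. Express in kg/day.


Formula: BOD_load = volume * conc / 1000
Substituting: BOD_load = 467.7100 * 2718.9770 / 1000
Result: 1271.6927 kg/day


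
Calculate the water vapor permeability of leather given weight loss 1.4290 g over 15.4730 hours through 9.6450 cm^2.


Formula: WVP = loss / (area * time)
Substituting: WVP = 1.4290 / (9.6450 * 15.4730)
Result: 0.00957537 g/(cm^2*hr)


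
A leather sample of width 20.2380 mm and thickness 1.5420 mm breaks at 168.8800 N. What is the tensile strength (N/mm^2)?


Formula: TS = force / (width * thickness)
Substituting: TS = 168.8800 / (20.2380 * 1.5420)
Result: 5.4116 N/mm^2


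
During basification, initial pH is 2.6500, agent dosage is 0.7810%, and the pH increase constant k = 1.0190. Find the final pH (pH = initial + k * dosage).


Formula: pH_final = pH_initial + k * base_pct
Substituting: pH_final = 2.6500 + 1.0190 * 0.7810
Result: 3.4458


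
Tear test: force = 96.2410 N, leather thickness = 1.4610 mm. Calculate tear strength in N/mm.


Formula: Tear strength = force / thickness
Substituting: Tear strength = 96.2410 / 1.4610
Result: 65.8734 N/mm


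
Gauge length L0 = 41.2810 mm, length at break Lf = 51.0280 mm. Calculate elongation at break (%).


Formula: Elongation = (Lf - L0) / L0 * 100
Substituting: Elongation = (51.0280 - 41.2810) / 41.2810 * 100
Result: 23.6113 %


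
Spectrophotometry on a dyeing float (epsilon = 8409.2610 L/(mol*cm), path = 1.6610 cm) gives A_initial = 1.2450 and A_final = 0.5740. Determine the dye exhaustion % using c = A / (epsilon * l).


c_initial = A_i / (epsilon * l) = 1.2450 / (8409.2610 * 1.6610) = 8.9134e-05 mol/L
c_final = A_f / (epsilon * l) = 0.5740 / (8409.2610 * 1.6610) = 4.1095e-05 mol/L
Exhaustion = (c_initial - c_final) / c_initial * 100 = (8.9134e-05 - 4.1095e-05) / 8.9134e-05 * 100 = 53.8956 %


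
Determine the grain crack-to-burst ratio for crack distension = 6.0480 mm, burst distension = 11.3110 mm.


Formula: Ratio = crack / burst
Substituting: Ratio = 6.0480 / 11.3110
Result: 0.5347


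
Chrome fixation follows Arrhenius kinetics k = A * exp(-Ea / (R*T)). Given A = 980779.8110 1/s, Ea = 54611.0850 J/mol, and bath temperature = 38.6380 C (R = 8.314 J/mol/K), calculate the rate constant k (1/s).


T_K = T_C + 273.15 = 38.6380 + 273.15 = 311.7880 K
exponent = -Ea / (R * T_K) = -54611.0850 / (8.314 * 311.7880) = -21.0674
k = A * exp(exponent) = 980779.8110 * exp(-21.0674) = 6.9519e-04 1/s


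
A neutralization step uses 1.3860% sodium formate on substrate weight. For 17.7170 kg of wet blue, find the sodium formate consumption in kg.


Formula: Neutralizer = substrate * pct / 100
Substituting: Neutralizer = 17.7170 * 1.3860 / 100
Result: 0.2456 kg


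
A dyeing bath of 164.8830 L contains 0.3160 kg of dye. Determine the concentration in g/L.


Formula: Conc = dye_mass(kg) / volume(L) * 1000
Substituting: Conc = 0.3160 / 164.8830 * 1000
Result: 1.9165 g/L


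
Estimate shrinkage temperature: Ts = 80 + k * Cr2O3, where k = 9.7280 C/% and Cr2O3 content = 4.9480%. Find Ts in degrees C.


Formula: Ts = 80 + k * Cr2O3
Substituting: Ts = 80 + 9.7280 * 4.9480
Result: 128.1341 C


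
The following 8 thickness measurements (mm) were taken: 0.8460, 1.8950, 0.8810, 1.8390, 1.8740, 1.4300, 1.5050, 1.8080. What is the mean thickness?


Formula: Average = sum / n
Substituting: Average = 12.0780 / 8
Result: 1.5097 mm


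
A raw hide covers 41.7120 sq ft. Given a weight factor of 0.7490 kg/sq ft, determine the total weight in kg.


Formula: Weight = area * weight_per_sqft
Substituting: Weight = 41.7120 * 0.7490
Result: 31.2423 kg


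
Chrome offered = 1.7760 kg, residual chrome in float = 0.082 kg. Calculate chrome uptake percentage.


Formula: Uptake = (offered - residual) / offered * 100
Substituting: Uptake = (1.7760 - 0.082) / 1.7760 * 100
Result: 95.3829 %


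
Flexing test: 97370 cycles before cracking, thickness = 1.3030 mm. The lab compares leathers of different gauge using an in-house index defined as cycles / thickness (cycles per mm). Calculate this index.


Formula: Index = cycles / thickness
Substituting: Index = 97370 / 1.3030
Result: 74727.5518 cycles/mm


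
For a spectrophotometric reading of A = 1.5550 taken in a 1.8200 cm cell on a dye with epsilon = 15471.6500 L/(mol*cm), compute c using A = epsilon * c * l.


Formula: c = A / (epsilon * l)
Substituting: c = 1.5550 / (15471.6500 * 1.8200)
Result: 5.5223e-05 mol/L


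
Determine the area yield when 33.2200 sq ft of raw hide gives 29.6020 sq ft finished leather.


Formula: Yield = finished / raw * 100
Substituting: Yield = 29.6020 / 33.2200 * 100
Result: 89.1090 %
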